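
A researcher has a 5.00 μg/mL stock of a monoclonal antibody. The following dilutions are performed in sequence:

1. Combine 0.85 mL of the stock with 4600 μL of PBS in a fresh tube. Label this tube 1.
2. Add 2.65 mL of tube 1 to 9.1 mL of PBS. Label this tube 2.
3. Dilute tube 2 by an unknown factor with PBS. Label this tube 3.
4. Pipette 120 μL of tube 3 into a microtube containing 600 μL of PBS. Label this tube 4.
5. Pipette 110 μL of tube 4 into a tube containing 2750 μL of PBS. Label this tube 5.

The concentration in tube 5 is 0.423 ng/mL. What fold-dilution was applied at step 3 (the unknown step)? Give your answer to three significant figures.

Step 1: 0.85 mL + 4600 μL = 5.45 mL total → factor 5.45/0.85 = 6.4118
Step 2: 2.65 mL + 9.1 mL = 11.75 mL total → factor 11.75/2.65 = 4.434
Step 3: unknown factor x
Step 4: 120 μL + 600 μL = 720 μL total → factor 720/120 = 6
Step 5: 110 μL + 2750 μL = 2860 μL total → factor 2860/110 = 26
Product of known-step factors = 4435
Overall factor = 5.00 μg/mL / (0.423 ng/mL) = 11820
x = 11820 / 4435 = 2.67

2.67-fold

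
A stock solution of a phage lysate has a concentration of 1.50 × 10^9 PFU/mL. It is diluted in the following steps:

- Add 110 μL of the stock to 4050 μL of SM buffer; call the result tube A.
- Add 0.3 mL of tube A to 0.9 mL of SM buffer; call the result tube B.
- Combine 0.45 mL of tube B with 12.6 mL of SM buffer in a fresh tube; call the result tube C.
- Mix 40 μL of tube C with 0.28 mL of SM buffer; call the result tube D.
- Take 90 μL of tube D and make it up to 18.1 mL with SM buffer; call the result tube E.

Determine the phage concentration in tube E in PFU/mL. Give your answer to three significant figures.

213 PFU/mL

Step 1: 110 μL + 4050 μL = 4160 μL total → factor 4160/110 = 37.818
Step 2: 0.3 mL + 0.9 mL = 1.2 mL total → factor 1.2/0.3 = 4
Step 3: 0.45 mL + 12.6 mL = 13.05 mL total → factor 13.05/0.45 = 29
Step 4: 40 μL + 0.28 mL = 320 μL total → factor 320/40 = 8
Step 5: 90 μL brought to 18.1 mL → factor 18100/90 = 201.11
Overall dilution factor = 37.818 × 4 × 29 × 8 × 201.11 = 7.058 × 10^6
Final = 1.50 × 10^9 PFU/mL / 7.058 × 10^6 = 213 PFU/mL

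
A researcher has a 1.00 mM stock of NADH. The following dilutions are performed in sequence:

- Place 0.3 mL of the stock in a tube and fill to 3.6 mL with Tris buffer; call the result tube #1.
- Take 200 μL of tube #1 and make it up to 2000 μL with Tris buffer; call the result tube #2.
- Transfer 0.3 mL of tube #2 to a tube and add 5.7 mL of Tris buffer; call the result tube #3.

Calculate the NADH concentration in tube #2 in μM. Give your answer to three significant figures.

8.33 μM

Step 1: 0.3 mL brought to 3.6 mL → factor 3.6/0.3 = 12
Step 2: 200 μL brought to 2000 μL → factor 2000/200 = 10
Dilution factor through tube #2 = 12 × 10 = 120
[tube #2] = 1.00 mM / 120 = 0.008333 mM = 8.33 μM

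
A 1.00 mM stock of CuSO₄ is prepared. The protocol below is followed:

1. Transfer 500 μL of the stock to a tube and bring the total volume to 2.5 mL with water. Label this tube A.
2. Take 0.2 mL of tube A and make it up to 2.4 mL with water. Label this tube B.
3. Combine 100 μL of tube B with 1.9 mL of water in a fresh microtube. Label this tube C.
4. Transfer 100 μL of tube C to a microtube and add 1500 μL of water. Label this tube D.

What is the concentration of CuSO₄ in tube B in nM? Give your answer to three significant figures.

1.67 × 10^4 nM

Step 1: 500 μL brought to 2.5 mL → factor 2500/500 = 5
Step 2: 0.2 mL brought to 2.4 mL → factor 2.4/0.2 = 12
Dilution factor through tube B = 5 × 12 = 60
[tube B] = 1.00 mM / 60 = 0.01667 mM = 1.67 × 10^4 nM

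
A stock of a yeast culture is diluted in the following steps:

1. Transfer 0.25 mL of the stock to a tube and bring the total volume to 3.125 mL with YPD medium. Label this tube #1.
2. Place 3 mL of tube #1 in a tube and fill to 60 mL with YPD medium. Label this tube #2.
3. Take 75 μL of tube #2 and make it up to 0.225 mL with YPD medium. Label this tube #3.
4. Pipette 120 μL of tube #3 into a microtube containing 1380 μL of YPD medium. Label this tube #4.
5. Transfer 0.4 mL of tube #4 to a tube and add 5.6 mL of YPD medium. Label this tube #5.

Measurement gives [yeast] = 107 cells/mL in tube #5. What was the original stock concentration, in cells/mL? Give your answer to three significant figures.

Step 1: 0.25 mL brought to 3.125 mL → factor 3.125/0.25 = 12.5
Step 2: 3 mL brought to 60 mL → factor 60/3 = 20
Step 3: 75 μL brought to 0.225 mL → factor 225/75 = 3
Step 4: 120 μL + 1380 μL = 1500 μL total → factor 1500/120 = 12.5
Step 5: 0.4 mL + 5.6 mL = 6 mL total → factor 6/0.4 = 15
Overall dilution factor = 12.5 × 20 × 3 × 12.5 × 15 = 1.4062 × 10^5
Stock = 107 cells/mL × 1.4062 × 10^5 = 1.50 × 10^7 cells/mL

1.50 × 10^7 cells/mL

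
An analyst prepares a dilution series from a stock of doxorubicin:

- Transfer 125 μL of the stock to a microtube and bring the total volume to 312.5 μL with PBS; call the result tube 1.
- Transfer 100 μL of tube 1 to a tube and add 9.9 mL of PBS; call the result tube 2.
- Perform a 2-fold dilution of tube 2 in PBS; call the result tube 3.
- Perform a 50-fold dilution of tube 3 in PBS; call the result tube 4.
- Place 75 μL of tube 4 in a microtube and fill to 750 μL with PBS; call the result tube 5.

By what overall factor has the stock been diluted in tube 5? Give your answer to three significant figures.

Step 1: 125 μL brought to 312.5 μL → factor 312.5/125 = 2.5
Step 2: 100 μL + 9.9 mL = 10000 μL total → factor 10000/100 = 100
Step 3: 2-fold → factor 2
Step 4: 50-fold → factor 50
Step 5: 75 μL brought to 750 μL → factor 750/75 = 10
Overall dilution factor = 2.5 × 100 × 2 × 50 × 10 = 2.5 × 10^5

2.50 × 10^5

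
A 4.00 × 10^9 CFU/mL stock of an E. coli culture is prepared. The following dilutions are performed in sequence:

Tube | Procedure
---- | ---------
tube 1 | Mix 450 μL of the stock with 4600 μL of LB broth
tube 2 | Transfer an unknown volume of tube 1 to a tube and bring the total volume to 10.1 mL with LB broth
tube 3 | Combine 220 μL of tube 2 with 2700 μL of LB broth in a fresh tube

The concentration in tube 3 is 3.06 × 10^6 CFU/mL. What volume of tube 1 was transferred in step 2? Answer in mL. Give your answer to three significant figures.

1.15 mL

Step 1: 450 μL + 4600 μL = 5050 μL total → factor 5050/450 = 11.222
Step 2: v brought to 10.1 mL → factor = 10.1 mL/v
Step 3: 220 μL + 2700 μL = 2920 μL total → factor 2920/220 = 13.273
Product of known-step factors = 148.95
Overall factor = 4.00 × 10^9 CFU/mL / (3.06 × 10^6 CFU/mL) = 1307.2
Step-2 factor = 1307.2 / 148.95 = 8.7761
v = 10.1 mL / 8.7761 = 1.15 mL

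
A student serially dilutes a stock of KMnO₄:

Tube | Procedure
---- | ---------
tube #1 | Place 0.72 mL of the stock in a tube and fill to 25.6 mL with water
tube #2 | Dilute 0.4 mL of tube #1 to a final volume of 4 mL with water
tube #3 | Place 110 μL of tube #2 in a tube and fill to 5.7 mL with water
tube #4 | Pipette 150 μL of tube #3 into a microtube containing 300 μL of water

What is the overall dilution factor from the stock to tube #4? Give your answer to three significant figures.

5.53 × 10^4

Step 1: 0.72 mL brought to 25.6 mL → factor 25.6/0.72 = 35.556
Step 2: 0.4 mL brought to 4 mL → factor 4/0.4 = 10
Step 3: 110 μL brought to 5.7 mL → factor 5700/110 = 51.818
Step 4: 150 μL + 300 μL = 450 μL total → factor 450/150 = 3
Overall dilution factor = 35.556 × 10 × 51.818 × 3 = 55273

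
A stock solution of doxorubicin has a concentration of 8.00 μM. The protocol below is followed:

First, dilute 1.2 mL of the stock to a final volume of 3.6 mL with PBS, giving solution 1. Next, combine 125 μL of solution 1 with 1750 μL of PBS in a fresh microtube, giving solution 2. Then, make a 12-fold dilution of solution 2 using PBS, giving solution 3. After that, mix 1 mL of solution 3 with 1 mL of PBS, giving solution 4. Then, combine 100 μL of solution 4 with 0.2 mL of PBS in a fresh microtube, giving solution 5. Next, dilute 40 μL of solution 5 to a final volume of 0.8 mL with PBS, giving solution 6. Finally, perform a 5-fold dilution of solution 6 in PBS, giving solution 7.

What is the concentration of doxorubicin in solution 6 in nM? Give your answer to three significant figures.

0.123 nM

Step 1: 1.2 mL brought to 3.6 mL → factor 3.6/1.2 = 3
Step 2: 125 μL + 1750 μL = 1875 μL total → factor 1875/125 = 15
Step 3: 12-fold → factor 12
Step 4: 1 mL + 1 mL = 2 mL total → factor 2/1 = 2
Step 5: 100 μL + 0.2 mL = 300 μL total → factor 300/100 = 3
Step 6: 40 μL brought to 0.8 mL → factor 800/40 = 20
Dilution factor through solution 6 = 3 × 15 × 12 × 2 × 3 × 20 = 64800
[solution 6] = 8.00 μM / 64800 = 0.0001235 μM = 0.123 nM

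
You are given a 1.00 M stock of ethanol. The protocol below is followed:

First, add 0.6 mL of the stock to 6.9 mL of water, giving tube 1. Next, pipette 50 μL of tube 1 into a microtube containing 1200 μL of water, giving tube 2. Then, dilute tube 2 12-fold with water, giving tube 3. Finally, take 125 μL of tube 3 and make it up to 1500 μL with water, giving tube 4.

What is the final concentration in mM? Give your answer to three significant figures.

Step 1: 0.6 mL + 6.9 mL = 7.5 mL total → factor 7.5/0.6 = 12.5
Step 2: 50 μL + 1200 μL = 1250 μL total → factor 1250/50 = 25
Step 3: 12-fold → factor 12
Step 4: 125 μL brought to 1500 μL → factor 1500/125 = 12
Overall dilution factor = 12.5 × 25 × 12 × 12 = 45000
Final = 1.00 M / 45000 = 2.222 × 10^-5 M = 0.0222 mM

0.0222 mM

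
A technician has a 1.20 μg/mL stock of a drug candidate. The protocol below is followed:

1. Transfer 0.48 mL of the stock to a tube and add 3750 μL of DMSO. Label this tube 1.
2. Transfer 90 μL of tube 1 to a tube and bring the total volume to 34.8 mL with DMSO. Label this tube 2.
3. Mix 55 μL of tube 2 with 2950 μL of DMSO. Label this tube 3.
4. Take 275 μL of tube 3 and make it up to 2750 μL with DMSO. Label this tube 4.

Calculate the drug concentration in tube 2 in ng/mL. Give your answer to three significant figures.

Step 1: 0.48 mL + 3750 μL = 4.23 mL total → factor 4.23/0.48 = 8.8125
Step 2: 90 μL brought to 34.8 mL → factor 34800/90 = 386.67
Dilution factor through tube 2 = 8.8125 × 386.67 = 3407.5
[tube 2] = 1.20 μg/mL / 3407.5 = 0.0003522 μg/mL = 0.352 ng/mL

0.352 ng/mL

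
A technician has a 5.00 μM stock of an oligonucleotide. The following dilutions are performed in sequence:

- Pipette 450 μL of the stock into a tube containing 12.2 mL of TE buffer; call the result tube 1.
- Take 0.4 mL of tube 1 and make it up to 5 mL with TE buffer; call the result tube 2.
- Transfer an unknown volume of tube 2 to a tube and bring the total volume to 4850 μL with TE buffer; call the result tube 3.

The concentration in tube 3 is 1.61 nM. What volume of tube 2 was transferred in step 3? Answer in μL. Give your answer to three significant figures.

549 μL

Step 1: 450 μL + 12.2 mL = 12650 μL total → factor 12650/450 = 28.111
Step 2: 0.4 mL brought to 5 mL → factor 5/0.4 = 12.5
Step 3: v brought to 4850 μL → factor = 4850 μL/v
Product of known-step factors = 351.39
Overall factor = 5.00 μM / (1.61 nM) = 3105.6
Step-3 factor = 3105.6 / 351.39 = 8.838
v = 4850 μL / 8.838 = 549 μL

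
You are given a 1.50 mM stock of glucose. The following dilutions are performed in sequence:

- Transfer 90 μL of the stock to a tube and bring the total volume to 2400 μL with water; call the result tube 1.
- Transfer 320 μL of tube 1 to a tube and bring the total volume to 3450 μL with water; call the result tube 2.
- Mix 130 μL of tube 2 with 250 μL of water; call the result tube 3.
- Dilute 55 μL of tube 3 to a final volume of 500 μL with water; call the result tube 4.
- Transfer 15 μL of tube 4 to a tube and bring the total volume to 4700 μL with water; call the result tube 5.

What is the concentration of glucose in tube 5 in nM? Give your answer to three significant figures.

0.627 nM

Step 1: 90 μL brought to 2400 μL → factor 2400/90 = 26.667
Step 2: 320 μL brought to 3450 μL → factor 3450/320 = 10.781
Step 3: 130 μL + 250 μL = 380 μL total → factor 380/130 = 2.9231
Step 4: 55 μL brought to 500 μL → factor 500/55 = 9.0909
Step 5: 15 μL brought to 4700 μL → factor 4700/15 = 313.33
Overall dilution factor = 26.667 × 10.781 × 2.9231 × 9.0909 × 313.33 = 2.3938 × 10^6
Final = 1.50 mM / 2.3938 × 10^6 = 6.266 × 10^-7 mM = 0.627 nM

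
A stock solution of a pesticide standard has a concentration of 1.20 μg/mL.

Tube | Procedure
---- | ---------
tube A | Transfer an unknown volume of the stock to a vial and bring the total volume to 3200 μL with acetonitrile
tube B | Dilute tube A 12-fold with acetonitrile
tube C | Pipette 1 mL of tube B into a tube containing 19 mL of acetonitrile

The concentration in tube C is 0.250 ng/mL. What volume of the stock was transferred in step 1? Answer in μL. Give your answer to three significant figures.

Step 1: v brought to 3200 μL → factor = 3200 μL/v
Step 2: 12-fold → factor 12
Step 3: 1 mL + 19 mL = 20 mL total → factor 20/1 = 20
Product of known-step factors = 240
Overall factor = 1.20 μg/mL / (0.250 ng/mL) = 4800
Step-1 factor = 4800 / 240 = 20
v = 3200 μL / 20 = 160 μL

160 μL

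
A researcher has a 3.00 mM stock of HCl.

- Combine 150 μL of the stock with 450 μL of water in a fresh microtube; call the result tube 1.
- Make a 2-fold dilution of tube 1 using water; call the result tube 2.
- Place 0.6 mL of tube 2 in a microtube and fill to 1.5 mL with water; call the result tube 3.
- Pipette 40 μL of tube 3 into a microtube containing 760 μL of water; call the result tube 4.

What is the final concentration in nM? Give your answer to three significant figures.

7.50 × 10^3 nM

Step 1: 150 μL + 450 μL = 600 μL total → factor 600/150 = 4
Step 2: 2-fold → factor 2
Step 3: 0.6 mL brought to 1.5 mL → factor 1.5/0.6 = 2.5
Step 4: 40 μL + 760 μL = 800 μL total → factor 800/40 = 20
Overall dilution factor = 4 × 2 × 2.5 × 20 = 400
Final = 3.00 mM / 400 = 0.007500 mM = 7.50 × 10^3 nM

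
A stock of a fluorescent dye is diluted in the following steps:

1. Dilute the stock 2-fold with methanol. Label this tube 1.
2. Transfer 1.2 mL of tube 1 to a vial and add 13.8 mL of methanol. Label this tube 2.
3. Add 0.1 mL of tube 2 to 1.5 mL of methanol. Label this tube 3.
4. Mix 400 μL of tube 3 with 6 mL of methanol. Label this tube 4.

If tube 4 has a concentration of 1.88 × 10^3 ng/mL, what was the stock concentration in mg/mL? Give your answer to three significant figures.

Step 1: 2-fold → factor 2
Step 2: 1.2 mL + 13.8 mL = 15 mL total → factor 15/1.2 = 12.5
Step 3: 0.1 mL + 1.5 mL = 1.6 mL total → factor 1.6/0.1 = 16
Step 4: 400 μL + 6 mL = 6400 μL total → factor 6400/400 = 16
Overall dilution factor = 2 × 12.5 × 16 × 16 = 6400
Stock = 1.88 × 10^3 ng/mL × 6400 = 1.203 × 10^7 ng/mL = 12.0 mg/mL

12.0 mg/mL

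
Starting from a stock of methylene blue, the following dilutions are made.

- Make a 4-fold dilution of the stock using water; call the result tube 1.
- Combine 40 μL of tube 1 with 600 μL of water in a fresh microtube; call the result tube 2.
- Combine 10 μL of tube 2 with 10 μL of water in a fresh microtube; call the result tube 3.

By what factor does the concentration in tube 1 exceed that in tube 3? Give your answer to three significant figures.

Step 1: 4-fold → factor 4
Step 2: 40 μL + 600 μL = 640 μL total → factor 640/40 = 16
Step 3: 10 μL + 10 μL = 20 μL total → factor 20/10 = 2
Dilution factor to tube 1 = 4; to tube 3 = 128
[tube 1]/[tube 3] = (factor to tube 3)/(factor to tube 1) = 128/4 = 32.0

32.0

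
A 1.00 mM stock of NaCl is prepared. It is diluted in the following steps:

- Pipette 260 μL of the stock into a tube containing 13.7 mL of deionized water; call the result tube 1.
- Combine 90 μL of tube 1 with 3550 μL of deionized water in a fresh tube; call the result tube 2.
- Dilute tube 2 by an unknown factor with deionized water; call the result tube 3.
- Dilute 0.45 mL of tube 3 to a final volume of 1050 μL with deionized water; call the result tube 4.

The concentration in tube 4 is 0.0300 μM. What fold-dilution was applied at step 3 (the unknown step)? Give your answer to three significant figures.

Step 1: 260 μL + 13.7 mL = 13960 μL total → factor 13960/260 = 53.692
Step 2: 90 μL + 3550 μL = 3640 μL total → factor 3640/90 = 40.444
Step 3: unknown factor x
Step 4: 0.45 mL brought to 1050 μL → factor 1.05/0.45 = 2.3333
Product of known-step factors = 5067
Overall factor = 1.00 mM / (0.0300 μM) = 33333
x = 33333 / 5067 = 6.58

6.58-fold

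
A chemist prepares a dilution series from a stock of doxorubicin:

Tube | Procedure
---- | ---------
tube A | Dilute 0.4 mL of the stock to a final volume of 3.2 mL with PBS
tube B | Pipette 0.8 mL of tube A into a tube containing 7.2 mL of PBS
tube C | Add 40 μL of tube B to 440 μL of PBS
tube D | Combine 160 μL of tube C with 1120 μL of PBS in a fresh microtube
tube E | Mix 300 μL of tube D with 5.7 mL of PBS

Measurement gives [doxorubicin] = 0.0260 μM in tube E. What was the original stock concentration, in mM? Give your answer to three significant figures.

3.99 mM

Step 1: 0.4 mL brought to 3.2 mL → factor 3.2/0.4 = 8
Step 2: 0.8 mL + 7.2 mL = 8 mL total → factor 8/0.8 = 10
Step 3: 40 μL + 440 μL = 480 μL total → factor 480/40 = 12
Step 4: 160 μL + 1120 μL = 1280 μL total → factor 1280/160 = 8
Step 5: 300 μL + 5.7 mL = 6000 μL total → factor 6000/300 = 20
Overall dilution factor = 8 × 10 × 12 × 8 × 20 = 1.536 × 10^5
Stock = 0.0260 μM × 1.536 × 10^5 = 3994 μM = 3.99 mM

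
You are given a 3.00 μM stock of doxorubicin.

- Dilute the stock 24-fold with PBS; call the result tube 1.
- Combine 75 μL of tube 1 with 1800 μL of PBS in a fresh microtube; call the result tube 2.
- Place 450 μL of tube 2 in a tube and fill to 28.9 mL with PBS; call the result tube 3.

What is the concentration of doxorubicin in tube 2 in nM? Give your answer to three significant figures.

Step 1: 24-fold → factor 24
Step 2: 75 μL + 1800 μL = 1875 μL total → factor 1875/75 = 25
Dilution factor through tube 2 = 24 × 25 = 600
[tube 2] = 3.00 μM / 600 = 0.005000 μM = 5.00 nM

5.00 nM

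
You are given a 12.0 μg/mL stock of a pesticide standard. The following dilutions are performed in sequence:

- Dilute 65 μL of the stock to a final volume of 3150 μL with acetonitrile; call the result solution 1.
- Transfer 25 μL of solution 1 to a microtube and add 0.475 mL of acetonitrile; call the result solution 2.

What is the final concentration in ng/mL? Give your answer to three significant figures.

Step 1: 65 μL brought to 3150 μL → factor 3150/65 = 48.462
Step 2: 25 μL + 0.475 mL = 500 μL total → factor 500/25 = 20
Overall dilution factor = 48.462 × 20 = 969.23
Final = 12.0 μg/mL / 969.23 = 0.01238 μg/mL = 12.4 ng/mL

12.4 ng/mL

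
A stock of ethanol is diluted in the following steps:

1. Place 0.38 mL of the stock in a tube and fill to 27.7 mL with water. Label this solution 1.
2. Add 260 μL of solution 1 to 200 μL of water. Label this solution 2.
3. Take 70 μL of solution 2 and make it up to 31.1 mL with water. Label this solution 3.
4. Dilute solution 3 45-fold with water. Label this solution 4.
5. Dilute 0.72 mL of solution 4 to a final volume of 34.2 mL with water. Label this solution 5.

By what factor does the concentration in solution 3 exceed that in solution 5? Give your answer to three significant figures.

Step 1: 0.38 mL brought to 27.7 mL → factor 27.7/0.38 = 72.895
Step 2: 260 μL + 200 μL = 460 μL total → factor 460/260 = 1.7692
Step 3: 70 μL brought to 31.1 mL → factor 31100/70 = 444.29
Step 4: 45-fold → factor 45
Step 5: 0.72 mL brought to 34.2 mL → factor 34.2/0.72 = 47.5
Dilution factor to solution 3 = 57298; to solution 5 = 1.2248 × 10^8
[solution 3]/[solution 5] = (factor to solution 5)/(factor to solution 3) = 1.2248 × 10^8/57298 = 2.14 × 10^3

2.14 × 10^3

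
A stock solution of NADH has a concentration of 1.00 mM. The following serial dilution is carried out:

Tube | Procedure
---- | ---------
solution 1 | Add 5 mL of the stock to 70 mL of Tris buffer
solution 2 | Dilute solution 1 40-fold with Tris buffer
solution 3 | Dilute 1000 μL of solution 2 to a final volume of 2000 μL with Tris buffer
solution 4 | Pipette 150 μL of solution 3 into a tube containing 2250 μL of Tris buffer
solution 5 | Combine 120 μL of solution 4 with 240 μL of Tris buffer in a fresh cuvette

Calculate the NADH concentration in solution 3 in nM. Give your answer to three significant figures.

833 nM

Step 1: 5 mL + 70 mL = 75 mL total → factor 75/5 = 15
Step 2: 40-fold → factor 40
Step 3: 1000 μL brought to 2000 μL → factor 2000/1000 = 2
Dilution factor through solution 3 = 15 × 40 × 2 = 1200
[solution 3] = 1.00 mM / 1200 = 0.0008333 mM = 833 nM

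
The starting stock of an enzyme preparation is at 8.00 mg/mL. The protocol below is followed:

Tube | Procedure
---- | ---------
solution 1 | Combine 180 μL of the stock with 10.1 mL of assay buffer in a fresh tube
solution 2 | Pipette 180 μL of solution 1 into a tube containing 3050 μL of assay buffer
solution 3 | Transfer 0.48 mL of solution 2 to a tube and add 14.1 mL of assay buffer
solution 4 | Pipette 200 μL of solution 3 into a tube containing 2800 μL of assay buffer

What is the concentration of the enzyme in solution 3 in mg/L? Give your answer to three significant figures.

0.257 mg/L

Step 1: 180 μL + 10.1 mL = 10280 μL total → factor 10280/180 = 57.111
Step 2: 180 μL + 3050 μL = 3230 μL total → factor 3230/180 = 17.944
Step 3: 0.48 mL + 14.1 mL = 14.58 mL total → factor 14.58/0.48 = 30.375
Dilution factor through solution 3 = 57.111 × 17.944 × 30.375 = 31129
[solution 3] = 8.00 mg/mL / 31129 = 0.0002570 mg/mL = 0.257 mg/L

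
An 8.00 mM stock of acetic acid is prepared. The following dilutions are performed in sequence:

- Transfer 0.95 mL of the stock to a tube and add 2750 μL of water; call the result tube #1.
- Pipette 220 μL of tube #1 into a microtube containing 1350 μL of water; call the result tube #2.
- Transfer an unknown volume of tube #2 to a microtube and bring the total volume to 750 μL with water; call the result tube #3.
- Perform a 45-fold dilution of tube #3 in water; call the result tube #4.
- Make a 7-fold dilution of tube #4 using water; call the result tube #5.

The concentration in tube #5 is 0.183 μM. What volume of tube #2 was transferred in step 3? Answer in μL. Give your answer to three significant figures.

Step 1: 0.95 mL + 2750 μL = 3.7 mL total → factor 3.7/0.95 = 3.8947
Step 2: 220 μL + 1350 μL = 1570 μL total → factor 1570/220 = 7.1364
Step 3: v brought to 750 μL → factor = 750 μL/v
Step 4: 45-fold → factor 45
Step 5: 7-fold → factor 7
Product of known-step factors = 8755.2
Overall factor = 8.00 mM / (0.183 μM) = 43716
Step-3 factor = 43716 / 8755.2 = 4.9931
v = 750 μL / 4.9931 = 150 μL

150 μL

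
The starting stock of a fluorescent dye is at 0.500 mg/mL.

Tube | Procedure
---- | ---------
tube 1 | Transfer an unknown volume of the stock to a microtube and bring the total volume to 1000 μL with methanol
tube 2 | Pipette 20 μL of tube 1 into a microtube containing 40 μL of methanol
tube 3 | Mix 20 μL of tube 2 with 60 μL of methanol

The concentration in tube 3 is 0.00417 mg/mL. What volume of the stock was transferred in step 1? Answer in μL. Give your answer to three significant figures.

Step 1: v brought to 1000 μL → factor = 1000 μL/v
Step 2: 20 μL + 40 μL = 60 μL total → factor 60/20 = 3
Step 3: 20 μL + 60 μL = 80 μL total → factor 80/20 = 4
Product of known-step factors = 12
Overall factor = 0.500 mg/mL / (0.00417 mg/mL) = 119.9
Step-1 factor = 119.9 / 12 = 9.992
v = 1000 μL / 9.992 = 100 μL

100 μL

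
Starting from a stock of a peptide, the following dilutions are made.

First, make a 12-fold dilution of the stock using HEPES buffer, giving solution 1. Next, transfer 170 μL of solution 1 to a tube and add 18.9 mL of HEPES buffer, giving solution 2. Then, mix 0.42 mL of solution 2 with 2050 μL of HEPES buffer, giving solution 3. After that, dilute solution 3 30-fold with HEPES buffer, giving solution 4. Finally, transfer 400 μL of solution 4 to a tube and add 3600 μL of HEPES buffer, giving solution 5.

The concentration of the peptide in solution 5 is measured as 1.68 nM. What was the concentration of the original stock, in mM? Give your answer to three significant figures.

3.99 mM

Step 1: 12-fold → factor 12
Step 2: 170 μL + 18.9 mL = 19070 μL total → factor 19070/170 = 112.18
Step 3: 0.42 mL + 2050 μL = 2.47 mL total → factor 2.47/0.42 = 5.881
Step 4: 30-fold → factor 30
Step 5: 400 μL + 3600 μL = 4000 μL total → factor 4000/400 = 10
Overall dilution factor = 12 × 112.18 × 5.881 × 30 × 10 = 2.3749 × 10^6
Stock = 1.68 nM × 2.3749 × 10^6 = 3.990 × 10^6 nM = 3.99 mM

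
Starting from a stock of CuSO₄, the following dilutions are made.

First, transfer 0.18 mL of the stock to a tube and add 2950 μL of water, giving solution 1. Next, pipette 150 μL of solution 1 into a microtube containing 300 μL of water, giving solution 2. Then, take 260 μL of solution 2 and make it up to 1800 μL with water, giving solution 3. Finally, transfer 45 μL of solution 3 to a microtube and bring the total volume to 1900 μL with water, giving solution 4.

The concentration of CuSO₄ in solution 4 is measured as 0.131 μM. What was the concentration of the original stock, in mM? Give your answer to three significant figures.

Step 1: 0.18 mL + 2950 μL = 3.13 mL total → factor 3.13/0.18 = 17.389
Step 2: 150 μL + 300 μL = 450 μL total → factor 450/150 = 3
Step 3: 260 μL brought to 1800 μL → factor 1800/260 = 6.9231
Step 4: 45 μL brought to 1900 μL → factor 1900/45 = 42.222
Overall dilution factor = 17.389 × 3 × 6.9231 × 42.222 = 15249
Stock = 0.131 μM × 15249 = 1998 μM = 2.00 mM

2.00 mM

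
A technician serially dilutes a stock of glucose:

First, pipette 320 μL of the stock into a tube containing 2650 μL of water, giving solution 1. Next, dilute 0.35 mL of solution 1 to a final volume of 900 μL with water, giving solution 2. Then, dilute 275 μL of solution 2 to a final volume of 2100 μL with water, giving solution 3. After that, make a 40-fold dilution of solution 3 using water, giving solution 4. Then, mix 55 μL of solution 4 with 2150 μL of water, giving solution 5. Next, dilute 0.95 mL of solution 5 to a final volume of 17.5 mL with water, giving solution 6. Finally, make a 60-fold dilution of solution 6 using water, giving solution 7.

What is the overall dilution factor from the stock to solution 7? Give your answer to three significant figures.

3.23 × 10^8

Step 1: 320 μL + 2650 μL = 2970 μL total → factor 2970/320 = 9.2812
Step 2: 0.35 mL brought to 900 μL → factor 0.9/0.35 = 2.5714
Step 3: 275 μL brought to 2100 μL → factor 2100/275 = 7.6364
Step 4: 40-fold → factor 40
Step 5: 55 μL + 2150 μL = 2205 μL total → factor 2205/55 = 40.091
Step 6: 0.95 mL brought to 17.5 mL → factor 17.5/0.95 = 18.421
Step 7: 60-fold → factor 60
Overall dilution factor = 9.2812 × 2.5714 × 7.6364 × 40 × 40.091 × 18.421 × 60 = 3.2303 × 10^8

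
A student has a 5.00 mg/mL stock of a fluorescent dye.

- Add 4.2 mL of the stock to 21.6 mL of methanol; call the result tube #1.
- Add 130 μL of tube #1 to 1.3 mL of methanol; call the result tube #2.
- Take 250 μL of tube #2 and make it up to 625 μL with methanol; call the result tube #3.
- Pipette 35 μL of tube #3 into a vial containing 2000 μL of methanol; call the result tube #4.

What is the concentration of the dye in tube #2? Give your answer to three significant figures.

0.0740 mg/mL

Step 1: 4.2 mL + 21.6 mL = 25.8 mL total → factor 25.8/4.2 = 6.1429
Step 2: 130 μL + 1.3 mL = 1430 μL total → factor 1430/130 = 11
Dilution factor through tube #2 = 6.1429 × 11 = 67.571
[tube #2] = 5.00 mg/mL / 67.571 = 0.0740 mg/mL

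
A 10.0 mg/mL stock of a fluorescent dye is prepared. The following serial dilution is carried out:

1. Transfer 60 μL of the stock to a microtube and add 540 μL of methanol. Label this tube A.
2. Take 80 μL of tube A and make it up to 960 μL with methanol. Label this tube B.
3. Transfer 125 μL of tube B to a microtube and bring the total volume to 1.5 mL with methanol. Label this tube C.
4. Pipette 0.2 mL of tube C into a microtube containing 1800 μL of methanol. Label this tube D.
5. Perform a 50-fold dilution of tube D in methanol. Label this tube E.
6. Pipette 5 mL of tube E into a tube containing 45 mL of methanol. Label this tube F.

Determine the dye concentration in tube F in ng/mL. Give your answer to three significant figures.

Step 1: 60 μL + 540 μL = 600 μL total → factor 600/60 = 10
Step 2: 80 μL brought to 960 μL → factor 960/80 = 12
Step 3: 125 μL brought to 1.5 mL → factor 1500/125 = 12
Step 4: 0.2 mL + 1800 μL = 2 mL total → factor 2/0.2 = 10
Step 5: 50-fold → factor 50
Step 6: 5 mL + 45 mL = 50 mL total → factor 50/5 = 10
Overall dilution factor = 10 × 12 × 12 × 10 × 50 × 10 = 7.2 × 10^6
Final = 10.0 mg/mL / 7.2 × 10^6 = 1.389 × 10^-6 mg/mL = 1.39 ng/mL

1.39 ng/mL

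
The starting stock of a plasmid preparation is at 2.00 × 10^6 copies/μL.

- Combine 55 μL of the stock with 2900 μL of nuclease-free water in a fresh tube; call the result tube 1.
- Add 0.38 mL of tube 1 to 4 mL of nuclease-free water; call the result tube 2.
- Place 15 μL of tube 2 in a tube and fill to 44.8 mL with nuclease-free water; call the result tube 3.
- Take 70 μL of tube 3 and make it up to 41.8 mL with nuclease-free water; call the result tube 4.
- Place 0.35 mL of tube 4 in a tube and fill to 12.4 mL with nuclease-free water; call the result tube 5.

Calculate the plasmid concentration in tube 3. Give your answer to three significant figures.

Step 1: 55 μL + 2900 μL = 2955 μL total → factor 2955/55 = 53.727
Step 2: 0.38 mL + 4 mL = 4.38 mL total → factor 4.38/0.38 = 11.526
Step 3: 15 μL brought to 44.8 mL → factor 44800/15 = 2986.7
Dilution factor through tube 3 = 53.727 × 11.526 × 2986.7 = 1.8496 × 10^6
[tube 3] = 2.00 × 10^6 copies/μL / 1.8496 × 10^6 = 1.08 copies/μL

1.08 copies/μL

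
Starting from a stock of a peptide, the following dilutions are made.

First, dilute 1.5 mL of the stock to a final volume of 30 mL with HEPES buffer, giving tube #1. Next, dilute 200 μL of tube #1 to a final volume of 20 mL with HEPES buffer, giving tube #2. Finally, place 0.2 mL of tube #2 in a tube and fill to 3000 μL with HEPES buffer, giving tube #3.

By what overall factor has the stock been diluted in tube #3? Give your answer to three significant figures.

3.00 × 10^4

Step 1: 1.5 mL brought to 30 mL → factor 30/1.5 = 20
Step 2: 200 μL brought to 20 mL → factor 20000/200 = 100
Step 3: 0.2 mL brought to 3000 μL → factor 3/0.2 = 15
Overall dilution factor = 20 × 100 × 15 = 30000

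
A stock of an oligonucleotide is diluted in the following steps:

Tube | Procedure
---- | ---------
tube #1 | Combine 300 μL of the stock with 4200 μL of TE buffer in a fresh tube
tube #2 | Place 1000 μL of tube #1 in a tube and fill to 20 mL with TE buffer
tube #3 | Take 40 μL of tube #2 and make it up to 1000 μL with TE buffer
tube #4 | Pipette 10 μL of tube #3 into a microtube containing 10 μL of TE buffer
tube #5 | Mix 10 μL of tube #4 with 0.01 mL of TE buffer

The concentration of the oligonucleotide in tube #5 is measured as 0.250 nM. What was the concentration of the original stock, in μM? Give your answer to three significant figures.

Step 1: 300 μL + 4200 μL = 4500 μL total → factor 4500/300 = 15
Step 2: 1000 μL brought to 20 mL → factor 20000/1000 = 20
Step 3: 40 μL brought to 1000 μL → factor 1000/40 = 25
Step 4: 10 μL + 10 μL = 20 μL total → factor 20/10 = 2
Step 5: 10 μL + 0.01 mL = 20 μL total → factor 20/10 = 2
Overall dilution factor = 15 × 20 × 25 × 2 × 2 = 30000
Stock = 0.250 nM × 30000 = 7500 nM = 7.50 μM

7.50 μM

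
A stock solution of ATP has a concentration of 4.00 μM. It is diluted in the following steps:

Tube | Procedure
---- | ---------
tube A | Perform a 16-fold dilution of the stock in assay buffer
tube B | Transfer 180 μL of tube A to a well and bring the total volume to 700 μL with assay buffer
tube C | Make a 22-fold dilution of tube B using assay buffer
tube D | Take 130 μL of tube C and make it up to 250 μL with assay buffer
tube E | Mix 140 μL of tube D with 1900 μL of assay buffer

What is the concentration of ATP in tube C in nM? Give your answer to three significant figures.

Step 1: 16-fold → factor 16
Step 2: 180 μL brought to 700 μL → factor 700/180 = 3.8889
Step 3: 22-fold → factor 22
Dilution factor through tube C = 16 × 3.8889 × 22 = 1368.9
[tube C] = 4.00 μM / 1368.9 = 0.002922 μM = 2.92 nM

2.92 nM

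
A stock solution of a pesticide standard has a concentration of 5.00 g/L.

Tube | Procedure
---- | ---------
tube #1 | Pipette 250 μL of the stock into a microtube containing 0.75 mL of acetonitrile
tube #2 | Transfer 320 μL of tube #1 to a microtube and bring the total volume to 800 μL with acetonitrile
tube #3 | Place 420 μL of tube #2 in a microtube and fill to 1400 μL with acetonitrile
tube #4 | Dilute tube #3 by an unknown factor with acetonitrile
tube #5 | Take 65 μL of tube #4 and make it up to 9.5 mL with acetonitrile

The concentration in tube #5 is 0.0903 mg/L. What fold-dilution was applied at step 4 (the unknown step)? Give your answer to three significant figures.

11.4-fold

Step 1: 250 μL + 0.75 mL = 1000 μL total → factor 1000/250 = 4
Step 2: 320 μL brought to 800 μL → factor 800/320 = 2.5
Step 3: 420 μL brought to 1400 μL → factor 1400/420 = 3.3333
Step 4: unknown factor x
Step 5: 65 μL brought to 9.5 mL → factor 9500/65 = 146.15
Product of known-step factors = 4871.8
Overall factor = 5.00 g/L / (0.0903 mg/L) = 55371
x = 55371 / 4871.8 = 11.4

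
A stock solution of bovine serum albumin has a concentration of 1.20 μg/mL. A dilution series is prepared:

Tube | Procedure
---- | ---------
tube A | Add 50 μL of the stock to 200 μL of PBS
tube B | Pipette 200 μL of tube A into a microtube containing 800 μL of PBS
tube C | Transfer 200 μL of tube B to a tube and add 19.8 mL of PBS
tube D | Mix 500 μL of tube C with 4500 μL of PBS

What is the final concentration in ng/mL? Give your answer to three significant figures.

Step 1: 50 μL + 200 μL = 250 μL total → factor 250/50 = 5
Step 2: 200 μL + 800 μL = 1000 μL total → factor 1000/200 = 5
Step 3: 200 μL + 19.8 mL = 20000 μL total → factor 20000/200 = 100
Step 4: 500 μL + 4500 μL = 5000 μL total → factor 5000/500 = 10
Overall dilution factor = 5 × 5 × 100 × 10 = 25000
Final = 1.20 μg/mL / 25000 = 4.800 × 10^-5 μg/mL = 0.0480 ng/mL

0.0480 ng/mL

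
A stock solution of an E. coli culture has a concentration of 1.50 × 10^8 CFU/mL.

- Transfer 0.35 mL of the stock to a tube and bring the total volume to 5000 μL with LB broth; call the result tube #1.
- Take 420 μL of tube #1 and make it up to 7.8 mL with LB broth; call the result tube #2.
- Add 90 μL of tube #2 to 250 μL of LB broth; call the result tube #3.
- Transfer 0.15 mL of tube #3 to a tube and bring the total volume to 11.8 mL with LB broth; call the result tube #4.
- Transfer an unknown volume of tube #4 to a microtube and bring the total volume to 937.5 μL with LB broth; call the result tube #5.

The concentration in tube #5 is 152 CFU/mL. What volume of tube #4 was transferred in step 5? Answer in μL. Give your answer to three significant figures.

Step 1: 0.35 mL brought to 5000 μL → factor 5/0.35 = 14.286
Step 2: 420 μL brought to 7.8 mL → factor 7800/420 = 18.571
Step 3: 90 μL + 250 μL = 340 μL total → factor 340/90 = 3.7778
Step 4: 0.15 mL brought to 11.8 mL → factor 11.8/0.15 = 78.667
Step 5: v brought to 937.5 μL → factor = 937.5 μL/v
Product of known-step factors = 78845
Overall factor = 1.50 × 10^8 CFU/mL / (152 CFU/mL) = 9.8684 × 10^5
Step-5 factor = 9.8684 × 10^5 / 78845 = 12.516
v = 937.5 μL / 12.516 = 74.9 μL

74.9 μL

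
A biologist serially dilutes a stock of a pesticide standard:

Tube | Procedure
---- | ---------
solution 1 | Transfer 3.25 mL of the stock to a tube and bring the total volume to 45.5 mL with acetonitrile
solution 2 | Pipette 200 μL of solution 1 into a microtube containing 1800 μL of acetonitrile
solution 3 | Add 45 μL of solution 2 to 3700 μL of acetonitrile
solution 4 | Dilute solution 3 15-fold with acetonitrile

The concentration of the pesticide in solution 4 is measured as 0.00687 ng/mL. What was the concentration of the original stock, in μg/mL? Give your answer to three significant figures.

Step 1: 3.25 mL brought to 45.5 mL → factor 45.5/3.25 = 14
Step 2: 200 μL + 1800 μL = 2000 μL total → factor 2000/200 = 10
Step 3: 45 μL + 3700 μL = 3745 μL total → factor 3745/45 = 83.222
Step 4: 15-fold → factor 15
Overall dilution factor = 14 × 10 × 83.222 × 15 = 1.7477 × 10^5
Stock = 0.00687 ng/mL × 1.7477 × 10^5 = 1201 ng/mL = 1.20 μg/mL

1.20 μg/mL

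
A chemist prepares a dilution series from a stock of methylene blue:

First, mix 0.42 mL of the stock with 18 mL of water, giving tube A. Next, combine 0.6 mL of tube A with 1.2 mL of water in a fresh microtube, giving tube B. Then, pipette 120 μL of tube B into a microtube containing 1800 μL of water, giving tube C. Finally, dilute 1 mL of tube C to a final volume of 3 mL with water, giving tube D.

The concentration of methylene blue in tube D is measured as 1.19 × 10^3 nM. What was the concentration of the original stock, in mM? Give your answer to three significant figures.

Step 1: 0.42 mL + 18 mL = 18.42 mL total → factor 18.42/0.42 = 43.857
Step 2: 0.6 mL + 1.2 mL = 1.8 mL total → factor 1.8/0.6 = 3
Step 3: 120 μL + 1800 μL = 1920 μL total → factor 1920/120 = 16
Step 4: 1 mL brought to 3 mL → factor 3/1 = 3
Overall dilution factor = 43.857 × 3 × 16 × 3 = 6315.4
Stock = 1.19 × 10^3 nM × 6315.4 = 7.515 × 10^6 nM = 7.52 mM

7.52 mM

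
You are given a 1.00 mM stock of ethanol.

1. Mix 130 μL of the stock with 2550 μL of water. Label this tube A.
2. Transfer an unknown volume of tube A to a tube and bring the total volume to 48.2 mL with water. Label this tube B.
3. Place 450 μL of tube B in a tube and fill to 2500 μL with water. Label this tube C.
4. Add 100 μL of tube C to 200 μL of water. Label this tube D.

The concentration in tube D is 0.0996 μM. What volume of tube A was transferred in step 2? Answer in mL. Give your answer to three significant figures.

1.65 mL

Step 1: 130 μL + 2550 μL = 2680 μL total → factor 2680/130 = 20.615
Step 2: v brought to 48.2 mL → factor = 48.2 mL/v
Step 3: 450 μL brought to 2500 μL → factor 2500/450 = 5.5556
Step 4: 100 μL + 200 μL = 300 μL total → factor 300/100 = 3
Product of known-step factors = 343.59
Overall factor = 1.00 mM / (0.0996 μM) = 10040
Step-2 factor = 10040 / 343.59 = 29.221
v = 48.2 mL / 29.221 = 1.65 mL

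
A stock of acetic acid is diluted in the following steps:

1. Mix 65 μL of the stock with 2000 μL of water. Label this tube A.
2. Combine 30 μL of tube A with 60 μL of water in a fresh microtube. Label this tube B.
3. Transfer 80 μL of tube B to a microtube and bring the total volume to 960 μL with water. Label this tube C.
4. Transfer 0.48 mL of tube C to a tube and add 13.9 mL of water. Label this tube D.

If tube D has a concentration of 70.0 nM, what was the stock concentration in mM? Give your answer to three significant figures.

Step 1: 65 μL + 2000 μL = 2065 μL total → factor 2065/65 = 31.769
Step 2: 30 μL + 60 μL = 90 μL total → factor 90/30 = 3
Step 3: 80 μL brought to 960 μL → factor 960/80 = 12
Step 4: 0.48 mL + 13.9 mL = 14.38 mL total → factor 14.38/0.48 = 29.958
Overall dilution factor = 31.769 × 3 × 12 × 29.958 = 34263
Stock = 70.0 nM × 34263 = 2.398 × 10^6 nM = 2.40 mM

2.40 mM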